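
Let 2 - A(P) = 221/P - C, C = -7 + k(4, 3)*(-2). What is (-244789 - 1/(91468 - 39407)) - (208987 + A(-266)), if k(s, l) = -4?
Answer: -6284045651801/13848226 ≈ -4.5378e+5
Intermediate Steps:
C = 1 (C = -7 - 4*(-2) = -7 + 8 = 1)
A(P) = 3 - 221/P (A(P) = 2 - (221/P - 1*1) = 2 - (221/P - 1) = 2 - (-1 + 221/P) = 2 + (1 - 221/P) = 3 - 221/P)
(-244789 - 1/(91468 - 39407)) - (208987 + A(-266)) = (-244789 - 1/(91468 - 39407)) - (208987 + (3 - 221/(-266))) = (-244789 - 1/52061) - (208987 + (3 - 221*(-1/266))) = (-244789 - 1*1/52061) - (208987 + (3 + 221/266)) = (-244789 - 1/52061) - (208987 + 1019/266) = -12743960130/52061 - 1*55591561/266 = -12743960130/52061 - 55591561/266 = -6284045651801/13848226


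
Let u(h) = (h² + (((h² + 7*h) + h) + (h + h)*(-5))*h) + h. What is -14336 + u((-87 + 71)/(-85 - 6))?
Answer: -10803080560/753571 ≈ -14336.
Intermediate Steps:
u(h) = h + h² + h*(h² - 2*h) (u(h) = (h² + ((h² + 8*h) + (2*h)*(-5))*h) + h = (h² + ((h² + 8*h) - 10*h)*h) + h = (h² + (h² - 2*h)*h) + h = (h² + h*(h² - 2*h)) + h = h + h² + h*(h² - 2*h))
-14336 + u((-87 + 71)/(-85 - 6)) = -14336 + ((-87 + 71)/(-85 - 6))*(1 + ((-87 + 71)/(-85 - 6))² - (-87 + 71)/(-85 - 6)) = -14336 + (-16/(-91))*(1 + (-16/(-91))² - (-16)/(-91)) = -14336 + (-16*(-1/91))*(1 + (-16*(-1/91))² - (-16)*(-1)/91) = -14336 + 16*(1 + (16/91)² - 1*16/91)/91 = -14336 + 16*(1 + 256/8281 - 16/91)/91 = -14336 + (16/91)*(7081/8281) = -14336 + 113296/753571 = -10803080560/753571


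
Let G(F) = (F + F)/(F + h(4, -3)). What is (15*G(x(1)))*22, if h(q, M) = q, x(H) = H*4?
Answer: 330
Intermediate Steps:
x(H) = 4*H
G(F) = 2*F/(4 + F) (G(F) = (F + F)/(F + 4) = (2*F)/(4 + F) = 2*F/(4 + F))
(15*G(x(1)))*22 = (15*(2*(4*1)/(4 + 4*1)))*22 = (15*(2*4/(4 + 4)))*22 = (15*(2*4/8))*22 = (15*(2*4*(⅛)))*22 = (15*1)*22 = 15*22 = 330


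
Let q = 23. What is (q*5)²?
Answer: 13225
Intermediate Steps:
(q*5)² = (23*5)² = 115² = 13225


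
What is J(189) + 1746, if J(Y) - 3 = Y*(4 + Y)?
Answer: 38226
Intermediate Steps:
J(Y) = 3 + Y*(4 + Y)
J(189) + 1746 = (3 + 189**2 + 4*189) + 1746 = (3 + 35721 + 756) + 1746 = 36480 + 1746 = 38226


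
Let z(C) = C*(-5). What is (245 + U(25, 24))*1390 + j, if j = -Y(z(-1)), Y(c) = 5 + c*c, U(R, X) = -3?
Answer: 336350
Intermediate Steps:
z(C) = -5*C
Y(c) = 5 + c²
j = -30 (j = -(5 + (-5*(-1))²) = -(5 + 5²) = -(5 + 25) = -1*30 = -30)
(245 + U(25, 24))*1390 + j = (245 - 3)*1390 - 30 = 242*1390 - 30 = 336380 - 30 = 336350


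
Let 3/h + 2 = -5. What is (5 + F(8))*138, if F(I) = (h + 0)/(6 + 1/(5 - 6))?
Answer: 23736/35 ≈ 678.17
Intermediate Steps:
h = -3/7 (h = 3/(-2 - 5) = 3/(-7) = 3*(-⅐) = -3/7 ≈ -0.42857)
F(I) = -3/35 (F(I) = (-3/7 + 0)/(6 + 1/(5 - 6)) = -3/(7*(6 + 1/(-1))) = -3/(7*(6 - 1)) = -3/7/5 = -3/7*⅕ = -3/35)
(5 + F(8))*138 = (5 - 3/35)*138 = (172/35)*138 = 23736/35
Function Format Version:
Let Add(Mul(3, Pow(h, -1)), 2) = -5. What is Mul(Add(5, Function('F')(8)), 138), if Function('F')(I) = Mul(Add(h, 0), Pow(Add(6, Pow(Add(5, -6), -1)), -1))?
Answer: Rational(23736, 35) ≈ 678.17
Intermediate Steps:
h = Rational(-3, 7) (h = Mul(3, Pow(Add(-2, -5), -1)) = Mul(3, Pow(-7, -1)) = Mul(3, Rational(-1, 7)) = Rational(-3, 7) ≈ -0.42857)
Function('F')(I) = Rational(-3, 35) (Function('F')(I) = Mul(Add(Rational(-3, 7), 0), Pow(Add(6, Pow(Add(5, -6), -1)), -1)) = Mul(Rational(-3, 7), Pow(Add(6, Pow(-1, -1)), -1)) = Mul(Rational(-3, 7), Pow(Add(6, -1), -1)) = Mul(Rational(-3, 7), Pow(5, -1)) = Mul(Rational(-3, 7), Rational(1, 5)) = Rational(-3, 35))
Mul(Add(5, Function('F')(8)), 138) = Mul(Add(5, Rational(-3, 35)), 138) = Mul(Rational(172, 35), 138) = Rational(23736, 35)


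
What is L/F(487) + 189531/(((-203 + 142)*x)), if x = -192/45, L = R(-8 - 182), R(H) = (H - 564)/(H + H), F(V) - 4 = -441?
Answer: 118024956071/162074560 ≈ 728.21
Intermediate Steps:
F(V) = -437 (F(V) = 4 - 441 = -437)
R(H) = (-564 + H)/(2*H) (R(H) = (-564 + H)/((2*H)) = (-564 + H)*(1/(2*H)) = (-564 + H)/(2*H))
L = 377/190 (L = (-564 + (-8 - 182))/(2*(-8 - 182)) = (½)*(-564 - 190)/(-190) = (½)*(-1/190)*(-754) = 377/190 ≈ 1.9842)
x = -64/15 (x = -192*1/45 = -64/15 ≈ -4.2667)
L/F(487) + 189531/(((-203 + 142)*x)) = (377/190)/(-437) + 189531/(((-203 + 142)*(-64/15))) = (377/190)*(-1/437) + 189531/((-61*(-64/15))) = -377/83030 + 189531/(3904/15) = -377/83030 + 189531*(15/3904) = -377/83030 + 2842965/3904 = 118024956071/162074560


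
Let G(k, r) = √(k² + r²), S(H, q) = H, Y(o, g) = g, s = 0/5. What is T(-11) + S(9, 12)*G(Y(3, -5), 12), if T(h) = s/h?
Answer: 117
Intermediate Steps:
s = 0 (s = 0*(⅕) = 0)
T(h) = 0 (T(h) = 0/h = 0)
T(-11) + S(9, 12)*G(Y(3, -5), 12) = 0 + 9*√((-5)² + 12²) = 0 + 9*√(25 + 144) = 0 + 9*√169 = 0 + 9*13 = 0 + 117 = 117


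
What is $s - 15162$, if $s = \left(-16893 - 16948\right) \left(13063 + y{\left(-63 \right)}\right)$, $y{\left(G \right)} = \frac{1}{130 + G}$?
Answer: $- \frac{29619403556}{67} \approx -4.4208 \cdot 10^{8}$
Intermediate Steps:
$s = - \frac{29618387702}{67}$ ($s = \left(-16893 - 16948\right) \left(13063 + \frac{1}{130 - 63}\right) = - 33841 \left(13063 + \frac{1}{67}\right) = \left(-33841\right) \frac{875222}{67} = - \frac{29618387702}{67} \approx -4.4207 \cdot 10^{8}$)
$s - 15162 = - \frac{29618387702}{67} - 15162 = - \frac{29619403556}{67}$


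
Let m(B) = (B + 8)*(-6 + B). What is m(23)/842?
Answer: 527/842 ≈ 0.62589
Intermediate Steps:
m(B) = (-6 + B)*(8 + B) (m(B) = (8 + B)*(-6 + B) = (-6 + B)*(8 + B))
m(23)/842 = (-48 + 23² + 2*23)/842 = (-48 + 529 + 46)*(1/842) = 527*(1/842) = 527/842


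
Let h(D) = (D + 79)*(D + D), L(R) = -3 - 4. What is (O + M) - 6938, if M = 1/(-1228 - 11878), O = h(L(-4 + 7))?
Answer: -104140277/13106 ≈ -7946.0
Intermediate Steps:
L(R) = -7
h(D) = 2*D*(79 + D) (h(D) = (79 + D)*(2*D) = 2*D*(79 + D))
O = -1008 (O = 2*(-7)*(79 - 7) = 2*(-7)*72 = -1008)
M = -1/13106 (M = 1/(-13106) = -1/13106 ≈ -7.6301e-5)
(O + M) - 6938 = (-1008 - 1/13106) - 6938 = -13210849/13106 - 6938 = -104140277/13106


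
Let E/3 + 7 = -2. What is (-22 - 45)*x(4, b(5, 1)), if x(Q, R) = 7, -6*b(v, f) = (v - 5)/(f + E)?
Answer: -469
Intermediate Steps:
E = -27 (E = -21 + 3*(-2) = -21 - 6 = -27)
b(v, f) = -(-5 + v)/(6*(-27 + f)) (b(v, f) = -(v - 5)/(6*(f - 27)) = -(-5 + v)/(6*(-27 + f)))
(-22 - 45)*x(4, b(5, 1)) = (-22 - 45)*7 = -67*7 = -469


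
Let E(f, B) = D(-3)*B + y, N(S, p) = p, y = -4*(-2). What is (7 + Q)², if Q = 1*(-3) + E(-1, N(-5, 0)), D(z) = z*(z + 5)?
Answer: 144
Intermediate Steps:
D(z) = z*(5 + z)
y = 8
E(f, B) = 8 - 6*B (E(f, B) = (-3*(5 - 3))*B + 8 = (-3*2)*B + 8 = -6*B + 8 = 8 - 6*B)
Q = 5 (Q = 1*(-3) + (8 - 6*0) = -3 + (8 + 0) = -3 + 8 = 5)
(7 + Q)² = (7 + 5)² = 12² = 144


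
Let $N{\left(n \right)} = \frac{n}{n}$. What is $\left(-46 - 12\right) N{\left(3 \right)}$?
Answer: $-58$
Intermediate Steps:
$N{\left(n \right)} = 1$
$\left(-46 - 12\right) N{\left(3 \right)} = \left(-46 - 12\right) 1 = \left(-58\right) 1 = -58$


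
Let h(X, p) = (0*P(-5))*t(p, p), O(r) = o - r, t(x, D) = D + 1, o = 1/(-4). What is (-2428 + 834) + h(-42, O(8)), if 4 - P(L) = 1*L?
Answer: -1594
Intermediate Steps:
P(L) = 4 - L
o = -¼ ≈ -0.25000
t(x, D) = 1 + D
O(r) = -¼ - r
h(X, p) = 0 (h(X, p) = (0*(4 - 1*(-5)))*(1 + p) = (0*(4 + 5))*(1 + p) = (0*9)*(1 + p) = 0*(1 + p) = 0)
(-2428 + 834) + h(-42, O(8)) = (-2428 + 834) + 0 = -1594 + 0 = -1594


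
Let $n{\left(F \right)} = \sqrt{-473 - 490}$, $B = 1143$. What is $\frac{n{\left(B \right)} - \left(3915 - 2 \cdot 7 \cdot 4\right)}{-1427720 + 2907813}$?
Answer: $- \frac{3859}{1480093} + \frac{3 i \sqrt{107}}{1480093} \approx -0.0026073 + 2.0966 \cdot 10^{-5} i$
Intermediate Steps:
$n{\left(F \right)} = 3 i \sqrt{107}$ ($n{\left(F \right)} = \sqrt{-963} = 3 i \sqrt{107}$)
$\frac{n{\left(B \right)} - \left(3915 - 2 \cdot 7 \cdot 4\right)}{-1427720 + 2907813} = \frac{3 i \sqrt{107} - \left(3915 - 2 \cdot 7 \cdot 4\right)}{-1427720 + 2907813} = \frac{3 i \sqrt{107} + \left(-3915 + 14 \cdot 4\right)}{1480093} = \left(3 i \sqrt{107} + \left(-3915 + 56\right)\right) \frac{1}{1480093} = \left(3 i \sqrt{107} - 3859\right) \frac{1}{1480093} = \left(-3859 + 3 i \sqrt{107}\right) \frac{1}{1480093} = - \frac{3859}{1480093} + \frac{3 i \sqrt{107}}{1480093}$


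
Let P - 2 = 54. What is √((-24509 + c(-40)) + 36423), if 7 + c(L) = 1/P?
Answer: √9335102/28 ≈ 109.12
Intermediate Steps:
P = 56 (P = 2 + 54 = 56)
c(L) = -391/56 (c(L) = -7 + 1/56 = -391/56)
√((-24509 + c(-40)) + 36423) = √((-24509 - 391/56) + 36423) = √(-1372895/56 + 36423) = √(666793/56) = √9335102/28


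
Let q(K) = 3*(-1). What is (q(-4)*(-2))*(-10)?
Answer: -60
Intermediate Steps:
q(K) = -3
(q(-4)*(-2))*(-10) = -3*(-2)*(-10) = 6*(-10) = -60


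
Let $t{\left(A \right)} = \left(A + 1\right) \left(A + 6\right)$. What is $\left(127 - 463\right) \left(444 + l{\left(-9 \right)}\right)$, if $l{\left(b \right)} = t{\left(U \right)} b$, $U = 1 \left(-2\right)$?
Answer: $-161280$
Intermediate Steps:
$U = -2$
$t{\left(A \right)} = \left(1 + A\right) \left(6 + A\right)$
$l{\left(b \right)} = - 4 b$ ($l{\left(b \right)} = \left(6 + \left(-2\right)^{2} + 7 \left(-2\right)\right) b = \left(6 + 4 - 14\right) b = - 4 b$)
$\left(127 - 463\right) \left(444 + l{\left(-9 \right)}\right) = \left(127 - 463\right) \left(444 - -36\right) = - 336 \left(444 + 36\right) = \left(-336\right) 480 = -161280$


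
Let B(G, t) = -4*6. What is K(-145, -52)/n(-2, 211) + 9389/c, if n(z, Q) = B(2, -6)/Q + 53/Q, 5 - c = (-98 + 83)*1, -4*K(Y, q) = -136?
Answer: 415761/580 ≈ 716.83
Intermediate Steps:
B(G, t) = -24
K(Y, q) = 34 (K(Y, q) = -¼*(-136) = 34)
c = 20 (c = 5 - (-98 + 83) = 5 - (-15) = 5 - 1*(-15) = 5 + 15 = 20)
n(z, Q) = 29/Q (n(z, Q) = -24/Q + 53/Q = 29/Q)
K(-145, -52)/n(-2, 211) + 9389/c = 34/((29/211)) + 9389/20 = 34/((29*(1/211))) + 9389*(1/20) = 34/(29/211) + 9389/20 = 34*(211/29) + 9389/20 = 7174/29 + 9389/20 = 415761/580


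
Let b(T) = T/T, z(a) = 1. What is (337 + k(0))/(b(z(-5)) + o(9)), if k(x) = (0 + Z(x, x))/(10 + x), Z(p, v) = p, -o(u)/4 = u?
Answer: -337/35 ≈ -9.6286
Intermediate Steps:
b(T) = 1
o(u) = -4*u
k(x) = x/(10 + x) (k(x) = (0 + x)/(10 + x) = x/(10 + x))
(337 + k(0))/(b(z(-5)) + o(9)) = (337 + 0/(10 + 0))/(1 - 4*9) = (337 + 0/10)/(1 - 36) = (337 + 0*(⅒))/(-35) = (337 + 0)*(-1/35) = 337*(-1/35) = -337/35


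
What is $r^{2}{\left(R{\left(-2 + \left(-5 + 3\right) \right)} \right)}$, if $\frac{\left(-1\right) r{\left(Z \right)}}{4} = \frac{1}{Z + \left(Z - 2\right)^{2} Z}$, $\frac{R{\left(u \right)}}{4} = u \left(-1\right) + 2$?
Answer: $\frac{1}{8468100} \approx 1.1809 \cdot 10^{-7}$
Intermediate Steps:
$R{\left(u \right)} = 8 - 4 u$ ($R{\left(u \right)} = 4 \left(u \left(-1\right) + 2\right) = 4 \left(- u + 2\right) = 4 \left(2 - u\right) = 8 - 4 u$)
$r{\left(Z \right)} = - \frac{4}{Z + Z \left(-2 + Z\right)^{2}}$ ($r{\left(Z \right)} = - \frac{4}{Z + \left(Z - 2\right)^{2} Z} = - \frac{4}{Z + \left(-2 + Z\right)^{2} Z} = - \frac{4}{Z + Z \left(-2 + Z\right)^{2}}$)
$r^{2}{\left(R{\left(-2 + \left(-5 + 3\right) \right)} \right)} = \left(- \frac{4}{\left(8 - 4 \left(-2 + \left(-5 + 3\right)\right)\right) \left(1 + \left(-2 - \left(-8 + 4 \left(-2 + \left(-5 + 3\right)\right)\right)\right)^{2}\right)}\right)^{2} = \left(- \frac{4}{\left(8 - 4 \left(-2 - 2\right)\right) \left(1 + \left(-2 - \left(-8 + 4 \left(-2 - 2\right)\right)\right)^{2}\right)}\right)^{2} = \left(- \frac{4}{\left(8 - -16\right) \left(1 + \left(-2 + \left(8 - -16\right)\right)^{2}\right)}\right)^{2} = \left(- \frac{4}{\left(8 + 16\right) \left(1 + \left(-2 + \left(8 + 16\right)\right)^{2}\right)}\right)^{2} = \left(- \frac{4}{24 \left(1 + \left(-2 + 24\right)^{2}\right)}\right)^{2} = \left(\left(-4\right) \frac{1}{24} \frac{1}{1 + 22^{2}}\right)^{2} = \left(\left(-4\right) \frac{1}{24} \frac{1}{1 + 484}\right)^{2} = \left(\left(-4\right) \frac{1}{24} \cdot \frac{1}{485}\right)^{2} = \left(- \frac{1}{2910}\right)^{2} = \frac{1}{8468100}$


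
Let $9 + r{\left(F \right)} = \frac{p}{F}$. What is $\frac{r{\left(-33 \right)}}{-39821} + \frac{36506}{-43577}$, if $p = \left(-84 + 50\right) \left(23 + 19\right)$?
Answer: $- \frac{16007188215}{19088076887} \approx -0.8386$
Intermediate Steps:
$p = -1428$ ($p = \left(-34\right) 42 = -1428$)
$r{\left(F \right)} = -9 - \frac{1428}{F}$
$\frac{r{\left(-33 \right)}}{-39821} + \frac{36506}{-43577} = \frac{-9 - \frac{1428}{-33}}{-39821} + \frac{36506}{-43577} = \left(-9 - - \frac{476}{11}\right) \left(- \frac{1}{39821}\right) + 36506 \left(- \frac{1}{43577}\right) = \left(-9 + \frac{476}{11}\right) \left(- \frac{1}{39821}\right) - \frac{36506}{43577} = \frac{377}{11} \left(- \frac{1}{39821}\right) - \frac{36506}{43577} = - \frac{377}{438031} - \frac{36506}{43577} = - \frac{16007188215}{19088076887}$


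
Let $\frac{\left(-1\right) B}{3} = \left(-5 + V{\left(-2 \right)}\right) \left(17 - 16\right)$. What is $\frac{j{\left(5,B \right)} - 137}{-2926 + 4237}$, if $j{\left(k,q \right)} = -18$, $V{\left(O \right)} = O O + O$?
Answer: $- \frac{155}{1311} \approx -0.11823$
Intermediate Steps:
$V{\left(O \right)} = O + O^{2}$ ($V{\left(O \right)} = O^{2} + O = O + O^{2}$)
$B = 9$ ($B = - 3 \left(-5 - 2 \left(1 - 2\right)\right) \left(17 - 16\right) = - 3 \left(-5 - -2\right) 1 = - 3 \left(-5 + 2\right) 1 = - 3 \left(\left(-3\right) 1\right) = \left(-3\right) \left(-3\right) = 9$)
$\frac{j{\left(5,B \right)} - 137}{-2926 + 4237} = \frac{-18 - 137}{-2926 + 4237} = - \frac{155}{1311}$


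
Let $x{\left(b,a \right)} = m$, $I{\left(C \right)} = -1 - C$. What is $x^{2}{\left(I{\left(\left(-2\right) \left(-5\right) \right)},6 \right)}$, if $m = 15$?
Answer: $225$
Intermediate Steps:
$x{\left(b,a \right)} = 15$
$x^{2}{\left(I{\left(\left(-2\right) \left(-5\right) \right)},6 \right)} = 15^{2} = 225$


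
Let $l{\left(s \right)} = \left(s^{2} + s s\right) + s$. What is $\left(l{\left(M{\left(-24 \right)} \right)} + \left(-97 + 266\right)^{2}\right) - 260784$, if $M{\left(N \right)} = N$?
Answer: $-231095$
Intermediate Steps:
$l{\left(s \right)} = s + 2 s^{2}$ ($l{\left(s \right)} = \left(s^{2} + s^{2}\right) + s = 2 s^{2} + s = s + 2 s^{2}$)
$\left(l{\left(M{\left(-24 \right)} \right)} + \left(-97 + 266\right)^{2}\right) - 260784 = \left(- 24 \left(1 + 2 \left(-24\right)\right) + \left(-97 + 266\right)^{2}\right) - 260784 = \left(- 24 \left(1 - 48\right) + 169^{2}\right) - 260784 = \left(\left(-24\right) \left(-47\right) + 28561\right) - 260784 = \left(1128 + 28561\right) - 260784 = 29689 - 260784 = -231095$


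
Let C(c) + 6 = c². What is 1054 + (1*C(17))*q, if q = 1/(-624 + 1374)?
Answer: 790783/750 ≈ 1054.4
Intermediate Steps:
C(c) = -6 + c²
q = 1/750 ≈ 0.0013333
1054 + (1*C(17))*q = 1054 + (1*(-6 + 17²))*(1/750) = 1054 + (1*(-6 + 289))*(1/750) = 1054 + (1*283)*(1/750) = 1054 + 283*(1/750) = 1054 + 283/750 = 790783/750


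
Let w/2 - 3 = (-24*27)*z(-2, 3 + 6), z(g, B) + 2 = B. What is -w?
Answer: 9066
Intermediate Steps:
z(g, B) = -2 + B
w = -9066 (w = 6 + 2*((-24*27)*(-2 + (3 + 6))) = 6 + 2*(-648*(-2 + 9)) = 6 + 2*(-648*7) = 6 + 2*(-4536) = 6 - 9072 = -9066)
-w = -1*(-9066) = 9066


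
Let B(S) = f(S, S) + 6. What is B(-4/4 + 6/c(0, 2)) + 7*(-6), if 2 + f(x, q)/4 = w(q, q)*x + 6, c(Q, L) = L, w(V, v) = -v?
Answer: -36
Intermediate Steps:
f(x, q) = 16 - 4*q*x (f(x, q) = -8 + 4*((-q)*x + 6) = -8 + 4*(-q*x + 6) = -8 + 4*(6 - q*x) = -8 + (24 - 4*q*x) = 16 - 4*q*x)
B(S) = 22 - 4*S² (B(S) = (16 - 4*S*S) + 6 = (16 - 4*S²) + 6 = 22 - 4*S²)
B(-4/4 + 6/c(0, 2)) + 7*(-6) = (22 - 4*(-4/4 + 6/2)²) + 7*(-6) = (22 - 4*(-4*¼ + 6*(½))²) - 42 = (22 - 4*(-1 + 3)²) - 42 = (22 - 4*2²) - 42 = (22 - 4*4) - 42 = (22 - 16) - 42 = 6 - 42 = -36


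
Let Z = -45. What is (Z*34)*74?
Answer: -113220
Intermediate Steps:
(Z*34)*74 = -45*34*74 = -1530*74 = -113220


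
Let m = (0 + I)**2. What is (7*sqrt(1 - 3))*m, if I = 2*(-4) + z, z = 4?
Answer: 112*I*sqrt(2) ≈ 158.39*I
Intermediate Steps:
I = -4 (I = 2*(-4) + 4 = -8 + 4 = -4)
m = 16 (m = (0 - 4)**2 = (-4)**2 = 16)
(7*sqrt(1 - 3))*m = (7*sqrt(1 - 3))*16 = (7*sqrt(-2))*16 = (7*(I*sqrt(2)))*16 = (7*I*sqrt(2))*16 = 112*I*sqrt(2)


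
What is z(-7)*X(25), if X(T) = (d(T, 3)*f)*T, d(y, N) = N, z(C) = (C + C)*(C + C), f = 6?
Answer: 88200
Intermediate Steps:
z(C) = 4*C² (z(C) = (2*C)*(2*C) = 4*C²)
X(T) = 18*T (X(T) = (3*6)*T = 18*T)
z(-7)*X(25) = (4*(-7)²)*(18*25) = (4*49)*450 = 196*450 = 88200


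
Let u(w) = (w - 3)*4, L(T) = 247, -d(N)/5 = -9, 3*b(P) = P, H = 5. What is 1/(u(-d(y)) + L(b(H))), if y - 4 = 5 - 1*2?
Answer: 1/55 ≈ 0.018182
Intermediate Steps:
b(P) = P/3
y = 7 (y = 4 + (5 - 1*2) = 4 + (5 - 2) = 4 + 3 = 7)
d(N) = 45 (d(N) = -5*(-9) = 45)
u(w) = -12 + 4*w (u(w) = (-3 + w)*4 = -12 + 4*w)
1/(u(-d(y)) + L(b(H))) = 1/((-12 + 4*(-1*45)) + 247) = 1/((-12 + 4*(-45)) + 247) = 1/((-12 - 180) + 247) = 1/(-192 + 247) = 1/55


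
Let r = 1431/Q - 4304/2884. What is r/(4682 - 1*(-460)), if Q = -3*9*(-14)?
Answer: 3307/7414764 ≈ 0.00044600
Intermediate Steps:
Q = 378 (Q = -27*(-14) = 378)
r = 3307/1442 (r = 1431/378 - 4304/2884 = 1431*(1/378) - 4304*1/2884 = 53/14 - 1076/721 = 3307/1442 ≈ 2.2933)
r/(4682 - 1*(-460)) = 3307/(1442*(4682 - 1*(-460))) = 3307/(1442*(4682 + 460)) = (3307/1442)/5142 = (3307/1442)*(1/5142) = 3307/7414764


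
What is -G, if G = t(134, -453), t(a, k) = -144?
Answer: 144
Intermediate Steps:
G = -144
-G = -1*(-144) = 144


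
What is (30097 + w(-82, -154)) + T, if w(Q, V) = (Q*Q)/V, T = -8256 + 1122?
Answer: 1764789/77 ≈ 22919.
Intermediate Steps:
T = -7134
w(Q, V) = Q²/V
(30097 + w(-82, -154)) + T = (30097 + (-82)²/(-154)) - 7134 = (30097 + 6724*(-1/154)) - 7134 = (30097 - 3362/77) - 7134 = 2314107/77 - 7134 = 1764789/77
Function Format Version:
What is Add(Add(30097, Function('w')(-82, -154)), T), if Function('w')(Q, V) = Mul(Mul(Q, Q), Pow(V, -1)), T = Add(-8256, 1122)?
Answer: Rational(1764789, 77) ≈ 22919.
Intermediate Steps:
T = -7134
Function('w')(Q, V) = Mul(Pow(Q, 2), Pow(V, -1))
Add(Add(30097, Function('w')(-82, -154)), T) = Add(Add(30097, Mul(Pow(-82, 2), Pow(-154, -1))), -7134) = Add(Add(30097, Mul(6724, Rational(-1, 154))), -7134) = Add(Add(30097, Rational(-3362, 77)), -7134) = Add(Rational(2314107, 77), -7134) = Rational(1764789, 77)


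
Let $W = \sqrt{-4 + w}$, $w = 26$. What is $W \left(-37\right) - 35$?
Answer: $-35 - 37 \sqrt{22} \approx -208.55$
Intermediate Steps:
$W = \sqrt{22}$ ($W = \sqrt{-4 + 26} = \sqrt{22} \approx 4.6904$)
$W \left(-37\right) - 35 = \sqrt{22} \left(-37\right) - 35 = - 37 \sqrt{22} - 35 = -35 - 37 \sqrt{22}$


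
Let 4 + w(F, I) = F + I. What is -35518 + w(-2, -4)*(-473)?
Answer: -30788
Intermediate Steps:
w(F, I) = -4 + F + I (w(F, I) = -4 + (F + I) = -4 + F + I)
-35518 + w(-2, -4)*(-473) = -35518 + (-4 - 2 - 4)*(-473) = -35518 - 10*(-473) = -35518 + 4730 = -30788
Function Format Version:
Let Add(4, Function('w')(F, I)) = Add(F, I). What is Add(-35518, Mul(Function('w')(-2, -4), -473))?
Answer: -30788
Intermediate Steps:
Function('w')(F, I) = Add(-4, F, I) (Function('w')(F, I) = Add(-4, Add(F, I)) = Add(-4, F, I))
Add(-35518, Mul(Function('w')(-2, -4), -473)) = Add(-35518, Mul(Add(-4, -2, -4), -473)) = Add(-35518, Mul(-10, -473)) = Add(-35518, 4730) = -30788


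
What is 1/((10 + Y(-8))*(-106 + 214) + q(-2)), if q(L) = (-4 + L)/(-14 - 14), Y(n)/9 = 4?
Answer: 14/69555 ≈ 0.00020128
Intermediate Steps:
Y(n) = 36 (Y(n) = 9*4 = 36)
q(L) = ⅐ - L/28 (q(L) = (-4 + L)/(-28) = (-4 + L)*(-1/28) = ⅐ - L/28)
1/((10 + Y(-8))*(-106 + 214) + q(-2)) = 1/((10 + 36)*(-106 + 214) + (⅐ - 1/28*(-2))) = 1/(46*108 + (⅐ + 1/14)) = 1/(4968 + 3/14) = 1/(69555/14) = 14/69555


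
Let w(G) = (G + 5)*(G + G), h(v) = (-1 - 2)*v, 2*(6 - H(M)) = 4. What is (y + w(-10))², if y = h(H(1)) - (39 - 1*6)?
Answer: 3025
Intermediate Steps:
H(M) = 4 (H(M) = 6 - ½*4 = 6 - 2 = 4)
h(v) = -3*v
w(G) = 2*G*(5 + G) (w(G) = (5 + G)*(2*G) = 2*G*(5 + G))
y = -45 (y = -3*4 - (39 - 1*6) = -12 - (39 - 6) = -12 - 1*33 = -12 - 33 = -45)
(y + w(-10))² = (-45 + 2*(-10)*(5 - 10))² = (-45 + 2*(-10)*(-5))² = (-45 + 100)² = 55² = 3025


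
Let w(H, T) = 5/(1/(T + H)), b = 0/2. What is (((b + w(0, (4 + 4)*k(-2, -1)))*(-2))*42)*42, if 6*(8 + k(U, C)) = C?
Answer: 1152480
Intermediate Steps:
k(U, C) = -8 + C/6
b = 0 (b = 0*(½) = 0)
w(H, T) = 5*H + 5*T (w(H, T) = 5/(1/(H + T)) = 5*(H + T) = 5*H + 5*T)
(((b + w(0, (4 + 4)*k(-2, -1)))*(-2))*42)*42 = (((0 + (5*0 + 5*((4 + 4)*(-8 + (⅙)*(-1)))))*(-2))*42)*42 = (((0 + (0 + 5*(8*(-8 - ⅙))))*(-2))*42)*42 = (((0 + (0 + 5*(8*(-49/6))))*(-2))*42)*42 = (((0 + (0 + 5*(-196/3)))*(-2))*42)*42 = (((0 + (0 - 980/3))*(-2))*42)*42 = (((0 - 980/3)*(-2))*42)*42 = (-980/3*(-2)*42)*42 = ((1960/3)*42)*42 = 27440*42 = 1152480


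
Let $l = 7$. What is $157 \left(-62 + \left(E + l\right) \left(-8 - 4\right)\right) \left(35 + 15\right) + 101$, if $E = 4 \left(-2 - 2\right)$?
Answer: $361201$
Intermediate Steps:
$E = -16$ ($E = 4 \left(-4\right) = -16$)
$157 \left(-62 + \left(E + l\right) \left(-8 - 4\right)\right) \left(35 + 15\right) + 101 = 157 \left(-62 + \left(-16 + 7\right) \left(-8 - 4\right)\right) \left(35 + 15\right) + 101 = 157 \left(-62 - -108\right) 50 + 101 = 157 \left(-62 + 108\right) 50 + 101 = 157 \cdot 46 \cdot 50 + 101 = 157 \cdot 2300 + 101 = 361100 + 101 = 361201$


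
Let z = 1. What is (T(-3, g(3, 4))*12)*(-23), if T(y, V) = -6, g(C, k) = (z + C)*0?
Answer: 1656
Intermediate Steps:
g(C, k) = 0 (g(C, k) = (1 + C)*0 = 0)
(T(-3, g(3, 4))*12)*(-23) = -6*12*(-23) = -72*(-23) = 1656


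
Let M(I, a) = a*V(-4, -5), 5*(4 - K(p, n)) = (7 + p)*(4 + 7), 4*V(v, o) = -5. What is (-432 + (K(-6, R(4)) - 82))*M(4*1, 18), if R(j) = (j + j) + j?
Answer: 23049/2 ≈ 11525.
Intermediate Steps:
R(j) = 3*j (R(j) = 2*j + j = 3*j)
V(v, o) = -5/4 (V(v, o) = (¼)*(-5) = -5/4)
K(p, n) = -57/5 - 11*p/5 (K(p, n) = 4 - (7 + p)*(4 + 7)/5 = 4 - (7 + p)*11/5 = 4 - (77 + 11*p)/5 = 4 + (-77/5 - 11*p/5) = -57/5 - 11*p/5)
M(I, a) = -5*a/4 (M(I, a) = a*(-5/4) = -5*a/4)
(-432 + (K(-6, R(4)) - 82))*M(4*1, 18) = (-432 + ((-57/5 - 11/5*(-6)) - 82))*(-5/4*18) = (-432 + ((-57/5 + 66/5) - 82))*(-45/2) = (-432 + (9/5 - 82))*(-45/2) = (-432 - 401/5)*(-45/2) = -2561/5*(-45/2) = 23049/2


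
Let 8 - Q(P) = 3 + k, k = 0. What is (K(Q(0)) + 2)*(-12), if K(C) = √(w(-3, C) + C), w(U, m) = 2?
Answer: -24 - 12*√7 ≈ -55.749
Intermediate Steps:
Q(P) = 5 (Q(P) = 8 - (3 + 0) = 8 - 1*3 = 8 - 3 = 5)
K(C) = √(2 + C)
(K(Q(0)) + 2)*(-12) = (√(2 + 5) + 2)*(-12) = (√7 + 2)*(-12) = (2 + √7)*(-12) = -24 - 12*√7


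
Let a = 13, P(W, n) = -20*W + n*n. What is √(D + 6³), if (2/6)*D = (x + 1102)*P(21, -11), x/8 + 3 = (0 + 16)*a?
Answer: 3*I*√273262 ≈ 1568.2*I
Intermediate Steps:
P(W, n) = n² - 20*W (P(W, n) = -20*W + n² = n² - 20*W)
x = 1640 (x = -24 + 8*((0 + 16)*13) = -24 + 8*(16*13) = -24 + 8*208 = -24 + 1664 = 1640)
D = -2459574 (D = 3*((1640 + 1102)*((-11)² - 20*21)) = 3*(2742*(121 - 420)) = 3*(2742*(-299)) = 3*(-819858) = -2459574)
√(D + 6³) = √(-2459574 + 6³) = √(-2459574 + 216) = √(-2459358) = 3*I*√273262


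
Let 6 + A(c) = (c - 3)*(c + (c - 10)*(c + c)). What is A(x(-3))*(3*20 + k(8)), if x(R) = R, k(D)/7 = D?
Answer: -52896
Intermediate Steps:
k(D) = 7*D
A(c) = -6 + (-3 + c)*(c + 2*c*(-10 + c)) (A(c) = -6 + (c - 3)*(c + (c - 10)*(c + c)) = -6 + (-3 + c)*(c + (-10 + c)*(2*c)) = -6 + (-3 + c)*(c + 2*c*(-10 + c)))
A(x(-3))*(3*20 + k(8)) = (-6 - 25*(-3)² + 2*(-3)³ + 57*(-3))*(3*20 + 7*8) = (-6 - 25*9 + 2*(-27) - 171)*(60 + 56) = (-6 - 225 - 54 - 171)*116 = -456*116 = -52896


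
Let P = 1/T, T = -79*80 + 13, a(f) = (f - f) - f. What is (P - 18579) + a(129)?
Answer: -117991357/6307 ≈ -18708.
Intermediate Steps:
a(f) = -f (a(f) = 0 - f = -f)
T = -6307 (T = -6320 + 13 = -6307)
P = -1/6307 (P = 1/(-6307) = -1/6307 ≈ -0.00015855)
(P - 18579) + a(129) = (-1/6307 - 18579) - 1*129 = -117177754/6307 - 129 = -117991357/6307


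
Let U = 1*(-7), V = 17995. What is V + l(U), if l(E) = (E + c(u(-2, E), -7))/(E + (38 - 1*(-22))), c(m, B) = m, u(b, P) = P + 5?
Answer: 953726/53 ≈ 17995.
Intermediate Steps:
u(b, P) = 5 + P
U = -7
l(E) = (5 + 2*E)/(60 + E) (l(E) = (E + (5 + E))/(E + (38 - 1*(-22))) = (5 + 2*E)/(E + (38 + 22)) = (5 + 2*E)/(E + 60) = (5 + 2*E)/(60 + E))
V + l(U) = 17995 + (5 + 2*(-7))/(60 - 7) = 17995 + (5 - 14)/53 = 17995 + (1/53)*(-9) = 17995 - 9/53 = 953726/53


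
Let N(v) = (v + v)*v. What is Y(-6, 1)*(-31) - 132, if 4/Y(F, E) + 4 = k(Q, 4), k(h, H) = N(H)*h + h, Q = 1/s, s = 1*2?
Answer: -3548/25 ≈ -141.92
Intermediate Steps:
N(v) = 2*v**2 (N(v) = (2*v)*v = 2*v**2)
s = 2
Q = 1/2 ≈ 0.50000
k(h, H) = h + 2*h*H**2 (k(h, H) = (2*H**2)*h + h = 2*h*H**2 + h = h + 2*h*H**2)
Y(F, E) = 8/25 (Y(F, E) = 4/(-4 + (1 + 2*4**2)/2) = 4/(-4 + (1 + 2*16)/2) = 4/(-4 + (1 + 32)/2) = 4/(-4 + (1/2)*33) = 4/(-4 + 33/2) = 4/(25/2) = 4*(2/25) = 8/25)
Y(-6, 1)*(-31) - 132 = (8/25)*(-31) - 132 = -248/25 - 132 = -3548/25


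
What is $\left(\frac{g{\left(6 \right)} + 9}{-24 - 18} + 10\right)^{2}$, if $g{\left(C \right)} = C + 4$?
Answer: $\frac{160801}{1764} \approx 91.157$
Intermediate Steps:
$g{\left(C \right)} = 4 + C$
$\left(\frac{g{\left(6 \right)} + 9}{-24 - 18} + 10\right)^{2} = \left(\frac{\left(4 + 6\right) + 9}{-24 - 18} + 10\right)^{2} = \left(\frac{10 + 9}{-42} + 10\right)^{2} = \left(19 \left(- \frac{1}{42}\right) + 10\right)^{2} = \left(- \frac{19}{42} + 10\right)^{2} = \left(\frac{401}{42}\right)^{2} = \frac{160801}{1764}$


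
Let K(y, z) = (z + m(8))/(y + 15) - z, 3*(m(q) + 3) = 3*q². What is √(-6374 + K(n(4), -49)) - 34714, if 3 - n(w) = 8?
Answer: -34714 + I*√158095/5 ≈ -34714.0 + 79.522*I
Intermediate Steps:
n(w) = -5 (n(w) = 3 - 1*8 = 3 - 8 = -5)
m(q) = -3 + q² (m(q) = -3 + (3*q²)/3 = -3 + q²)
K(y, z) = -z + (61 + z)/(15 + y) (K(y, z) = (z + (-3 + 8²))/(y + 15) - z = (z + (-3 + 64))/(15 + y) - z = (z + 61)/(15 + y) - z = (61 + z)/(15 + y) - z = -z + (61 + z)/(15 + y))
√(-6374 + K(n(4), -49)) - 34714 = √(-6374 + (61 - 14*(-49) - 1*(-5)*(-49))/(15 - 5)) - 34714 = √(-6374 + (61 + 686 - 245)/10) - 34714 = √(-6374 + (⅒)*502) - 34714 = √(-6374 + 251/5) - 34714 = √(-31619/5) - 34714 = I*√158095/5 - 34714 = -34714 + I*√158095/5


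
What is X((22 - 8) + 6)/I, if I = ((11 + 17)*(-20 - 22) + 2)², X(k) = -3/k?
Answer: -3/27565520 ≈ -1.0883e-7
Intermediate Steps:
I = 1378276 (I = (28*(-42) + 2)² = (-1176 + 2)² = (-1174)² = 1378276)
X((22 - 8) + 6)/I = -3/((22 - 8) + 6)/1378276 = -3/(14 + 6)*(1/1378276) = -3/20*(1/1378276) = -3*1/20*(1/1378276) = -3/20*1/1378276 = -3/27565520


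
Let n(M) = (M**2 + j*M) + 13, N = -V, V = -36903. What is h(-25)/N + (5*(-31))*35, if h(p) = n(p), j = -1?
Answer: -66732704/12301 ≈ -5425.0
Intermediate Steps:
N = 36903 (N = -1*(-36903) = 36903)
n(M) = 13 + M**2 - M (n(M) = (M**2 - M) + 13 = 13 + M**2 - M)
h(p) = 13 + p**2 - p
h(-25)/N + (5*(-31))*35 = (13 + (-25)**2 - 1*(-25))/36903 + (5*(-31))*35 = (13 + 625 + 25)*(1/36903) - 155*35 = 663*(1/36903) - 5425 = 221/12301 - 5425 = -66732704/12301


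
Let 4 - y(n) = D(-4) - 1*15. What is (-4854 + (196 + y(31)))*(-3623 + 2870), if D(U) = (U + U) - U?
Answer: 3490155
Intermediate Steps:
D(U) = U (D(U) = 2*U - U = U)
y(n) = 23 (y(n) = 4 - (-4 - 1*15) = 4 - (-4 - 15) = 4 - 1*(-19) = 4 + 19 = 23)
(-4854 + (196 + y(31)))*(-3623 + 2870) = (-4854 + (196 + 23))*(-3623 + 2870) = (-4854 + 219)*(-753) = -4635*(-753) = 3490155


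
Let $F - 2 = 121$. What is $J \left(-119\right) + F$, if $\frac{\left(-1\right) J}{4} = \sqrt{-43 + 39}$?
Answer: $123 + 952 i \approx 123.0 + 952.0 i$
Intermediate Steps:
$J = - 8 i$ ($J = - 4 \sqrt{-43 + 39} = - 4 \sqrt{-4} = - 4 \cdot 2 i = - 8 i \approx - 8.0 i$)
$F = 123$ ($F = 2 + 121 = 123$)
$J \left(-119\right) + F = - 8 i \left(-119\right) + 123 = 952 i + 123 = 123 + 952 i$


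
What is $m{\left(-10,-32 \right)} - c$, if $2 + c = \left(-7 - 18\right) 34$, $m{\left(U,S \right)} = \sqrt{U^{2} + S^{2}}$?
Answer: $852 + 2 \sqrt{281} \approx 885.53$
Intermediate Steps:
$m{\left(U,S \right)} = \sqrt{S^{2} + U^{2}}$
$c = -852$ ($c = -2 + \left(-7 - 18\right) 34 = -2 - 850 = -852$)
$m{\left(-10,-32 \right)} - c = \sqrt{\left(-32\right)^{2} + \left(-10\right)^{2}} - -852 = \sqrt{1024 + 100} + 852 = \sqrt{1124} + 852 = 2 \sqrt{281} + 852 = 852 + 2 \sqrt{281}$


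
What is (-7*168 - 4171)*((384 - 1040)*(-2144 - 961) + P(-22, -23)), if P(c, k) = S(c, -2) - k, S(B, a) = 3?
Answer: -10891336382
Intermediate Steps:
P(c, k) = 3 - k
(-7*168 - 4171)*((384 - 1040)*(-2144 - 961) + P(-22, -23)) = (-7*168 - 4171)*((384 - 1040)*(-2144 - 961) + (3 - 1*(-23))) = (-1176 - 4171)*(-656*(-3105) + (3 + 23)) = -5347*(2036880 + 26) = -5347*2036906 = -10891336382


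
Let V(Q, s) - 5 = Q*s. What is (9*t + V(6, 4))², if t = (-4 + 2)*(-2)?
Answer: 4225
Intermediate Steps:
V(Q, s) = 5 + Q*s
t = 4 (t = -2*(-2) = 4)
(9*t + V(6, 4))² = (9*4 + (5 + 6*4))² = (36 + (5 + 24))² = (36 + 29)² = 65² = 4225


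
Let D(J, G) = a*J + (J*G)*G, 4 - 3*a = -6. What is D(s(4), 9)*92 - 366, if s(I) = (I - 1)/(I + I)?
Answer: 5087/2 ≈ 2543.5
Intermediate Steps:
a = 10/3 (a = 4/3 - 1/3*(-6) = 4/3 + 2 = 10/3 ≈ 3.3333)
s(I) = (-1 + I)/(2*I) (s(I) = (-1 + I)/((2*I)) = (-1 + I)*(1/(2*I)) = (-1 + I)/(2*I))
D(J, G) = 10*J/3 + J*G**2 (D(J, G) = 10*J/3 + (J*G)*G = 10*J/3 + (G*J)*G = 10*J/3 + J*G**2)
D(s(4), 9)*92 - 366 = (((1/2)*(-1 + 4)/4)*(10 + 3*9**2)/3)*92 - 366 = (((1/2)*(1/4)*3)*(10 + 3*81)/3)*92 - 366 = ((1/3)*(3/8)*(10 + 243))*92 - 366 = ((1/3)*(3/8)*253)*92 - 366 = (253/8)*92 - 366 = 5819/2 - 366 = 5087/2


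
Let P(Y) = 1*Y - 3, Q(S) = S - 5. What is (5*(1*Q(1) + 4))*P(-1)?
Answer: 0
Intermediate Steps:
Q(S) = -5 + S
P(Y) = -3 + Y (P(Y) = Y - 3 = -3 + Y)
(5*(1*Q(1) + 4))*P(-1) = (5*(1*(-5 + 1) + 4))*(-3 - 1) = (5*(1*(-4) + 4))*(-4) = (5*(-4 + 4))*(-4) = (5*0)*(-4) = 0*(-4) = 0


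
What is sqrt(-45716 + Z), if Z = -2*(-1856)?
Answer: 2*I*sqrt(10501) ≈ 204.95*I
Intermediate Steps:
Z = 3712
sqrt(-45716 + Z) = sqrt(-45716 + 3712) = sqrt(-42004) = 2*I*sqrt(10501)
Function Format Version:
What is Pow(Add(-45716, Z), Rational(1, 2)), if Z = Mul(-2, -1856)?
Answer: Mul(2, I, Pow(10501, Rational(1, 2))) ≈ Mul(204.95, I)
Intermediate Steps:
Z = 3712
Pow(Add(-45716, Z), Rational(1, 2)) = Pow(Add(-45716, 3712), Rational(1, 2)) = Pow(-42004, Rational(1, 2)) = Mul(2, I, Pow(10501, Rational(1, 2)))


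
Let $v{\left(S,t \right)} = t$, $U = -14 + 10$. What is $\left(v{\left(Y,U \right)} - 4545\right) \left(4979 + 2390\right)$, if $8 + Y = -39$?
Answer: $-33521581$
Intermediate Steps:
$Y = -47$ ($Y = -8 - 39 = -47$)
$U = -4$
$\left(v{\left(Y,U \right)} - 4545\right) \left(4979 + 2390\right) = \left(-4 - 4545\right) \left(4979 + 2390\right) = \left(-4 - 4545\right) 7369 = \left(-4549\right) 7369 = -33521581$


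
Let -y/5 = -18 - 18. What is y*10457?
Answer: 1882260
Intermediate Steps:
y = 180 (y = -5*(-18 - 18) = -5*(-36) = 180)
y*10457 = 180*10457 = 1882260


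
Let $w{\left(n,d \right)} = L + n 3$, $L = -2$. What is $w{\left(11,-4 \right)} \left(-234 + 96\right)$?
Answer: $-4278$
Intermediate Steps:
$w{\left(n,d \right)} = -2 + 3 n$ ($w{\left(n,d \right)} = -2 + n 3 = -2 + 3 n$)
$w{\left(11,-4 \right)} \left(-234 + 96\right) = \left(-2 + 3 \cdot 11\right) \left(-234 + 96\right) = \left(-2 + 33\right) \left(-138\right) = 31 \left(-138\right) = -4278$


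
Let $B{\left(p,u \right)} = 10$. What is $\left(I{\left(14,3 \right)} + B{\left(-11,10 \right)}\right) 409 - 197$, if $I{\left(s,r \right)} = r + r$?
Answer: $6347$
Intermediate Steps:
$I{\left(s,r \right)} = 2 r$
$\left(I{\left(14,3 \right)} + B{\left(-11,10 \right)}\right) 409 - 197 = \left(2 \cdot 3 + 10\right) 409 - 197 = \left(6 + 10\right) 409 - 197 = 16 \cdot 409 - 197 = 6544 - 197 = 6347$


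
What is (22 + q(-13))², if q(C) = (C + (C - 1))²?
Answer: 564001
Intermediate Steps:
q(C) = (-1 + 2*C)² (q(C) = (C + (-1 + C))² = (-1 + 2*C)²)
(22 + q(-13))² = (22 + (-1 + 2*(-13))²)² = (22 + (-1 - 26)²)² = (22 + (-27)²)² = (22 + 729)² = 751² = 564001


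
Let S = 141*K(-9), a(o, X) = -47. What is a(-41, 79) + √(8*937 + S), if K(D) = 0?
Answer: -47 + 2*√1874 ≈ 39.579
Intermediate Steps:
S = 0 (S = 141*0 = 0)
a(-41, 79) + √(8*937 + S) = -47 + √(8*937 + 0) = -47 + √(7496 + 0) = -47 + √7496 = -47 + 2*√1874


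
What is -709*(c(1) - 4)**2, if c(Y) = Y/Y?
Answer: -6381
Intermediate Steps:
c(Y) = 1
-709*(c(1) - 4)**2 = -709*(1 - 4)**2 = -709*(-3)**2 = -709*9 = -6381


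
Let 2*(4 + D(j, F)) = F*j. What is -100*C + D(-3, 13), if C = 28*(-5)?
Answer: 27953/2 ≈ 13977.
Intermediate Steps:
D(j, F) = -4 + F*j/2 (D(j, F) = -4 + (F*j)/2 = -4 + F*j/2)
C = -140
-100*C + D(-3, 13) = -100*(-140) + (-4 + (½)*13*(-3)) = 14000 + (-4 - 39/2) = 14000 - 47/2 = 27953/2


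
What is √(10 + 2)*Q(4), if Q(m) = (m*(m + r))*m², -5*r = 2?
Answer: 2304*√3/5 ≈ 798.13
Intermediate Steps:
r = -⅖ (r = -⅕*2 = -⅖ ≈ -0.40000)
Q(m) = m³*(-⅖ + m) (Q(m) = (m*(m - ⅖))*m² = (m*(-⅖ + m))*m² = m³*(-⅖ + m))
√(10 + 2)*Q(4) = √(10 + 2)*(4³*(-⅖ + 4)) = √12*(64*(18/5)) = (2*√3)*(1152/5) = 2304*√3/5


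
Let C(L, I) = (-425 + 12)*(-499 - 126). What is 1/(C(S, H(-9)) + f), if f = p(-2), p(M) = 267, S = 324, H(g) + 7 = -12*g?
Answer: 1/258392 ≈ 3.8701e-6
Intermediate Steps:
H(g) = -7 - 12*g
f = 267
C(L, I) = 258125 (C(L, I) = -413*(-625) = 258125)
1/(C(S, H(-9)) + f) = 1/(258125 + 267) = 1/258392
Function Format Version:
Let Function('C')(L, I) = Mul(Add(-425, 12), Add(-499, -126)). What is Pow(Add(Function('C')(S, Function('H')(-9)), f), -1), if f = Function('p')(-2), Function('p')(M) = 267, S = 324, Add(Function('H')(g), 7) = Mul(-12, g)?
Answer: Rational(1, 258392) ≈ 3.8701e-6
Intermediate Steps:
Function('H')(g) = Add(-7, Mul(-12, g))
f = 267
Function('C')(L, I) = 258125 (Function('C')(L, I) = Mul(-413, -625) = 258125)
Pow(Add(Function('C')(S, Function('H')(-9)), f), -1) = Pow(Add(258125, 267), -1) = Pow(258392, -1) = Rational(1, 258392)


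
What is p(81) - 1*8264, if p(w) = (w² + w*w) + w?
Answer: 4939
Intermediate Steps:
p(w) = w + 2*w² (p(w) = (w² + w²) + w = 2*w² + w = w + 2*w²)
p(81) - 1*8264 = 81*(1 + 2*81) - 1*8264 = 81*(1 + 162) - 8264 = 81*163 - 8264 = 13203 - 8264 = 4939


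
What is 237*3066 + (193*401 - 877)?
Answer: 803158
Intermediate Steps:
237*3066 + (193*401 - 877) = 726642 + (77393 - 877) = 726642 + 76516 = 803158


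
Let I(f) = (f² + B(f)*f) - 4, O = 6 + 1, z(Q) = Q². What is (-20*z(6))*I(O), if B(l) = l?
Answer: -67680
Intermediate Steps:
O = 7
I(f) = -4 + 2*f² (I(f) = (f² + f*f) - 4 = (f² + f²) - 4 = 2*f² - 4 = -4 + 2*f²)
(-20*z(6))*I(O) = (-20*6²)*(-4 + 2*7²) = (-20*36)*(-4 + 2*49) = -720*(-4 + 98) = -720*94 = -67680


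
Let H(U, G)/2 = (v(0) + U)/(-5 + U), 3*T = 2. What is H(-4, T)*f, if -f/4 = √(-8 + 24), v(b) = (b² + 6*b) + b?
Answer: -128/9 ≈ -14.222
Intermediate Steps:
T = ⅔ (T = (⅓)*2 = ⅔ ≈ 0.66667)
v(b) = b² + 7*b
H(U, G) = 2*U/(-5 + U) (H(U, G) = 2*((0*(7 + 0) + U)/(-5 + U)) = 2*((0*7 + U)/(-5 + U)) = 2*((0 + U)/(-5 + U)) = 2*(U/(-5 + U)) = 2*U/(-5 + U))
f = -16 (f = -4*√(-8 + 24) = -4*√16 = -4*4 = -16)
H(-4, T)*f = (2*(-4)/(-5 - 4))*(-16) = (2*(-4)/(-9))*(-16) = (2*(-4)*(-⅑))*(-16) = (8/9)*(-16) = -128/9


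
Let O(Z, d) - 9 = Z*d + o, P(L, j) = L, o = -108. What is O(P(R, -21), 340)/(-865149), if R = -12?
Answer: 1393/288383 ≈ 0.0048304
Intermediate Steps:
O(Z, d) = -99 + Z*d (O(Z, d) = 9 + (Z*d - 108) = 9 + (-108 + Z*d) = -99 + Z*d)
O(P(R, -21), 340)/(-865149) = (-99 - 12*340)/(-865149) = (-99 - 4080)*(-1/865149) = -4179*(-1/865149) = 1393/288383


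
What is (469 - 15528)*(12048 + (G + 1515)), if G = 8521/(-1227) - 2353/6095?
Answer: -1526635557348671/7478565 ≈ -2.0413e+8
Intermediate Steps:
G = -54822626/7478565 (G = 8521*(-1/1227) - 2353*1/6095 = -8521/1227 - 2353/6095 = -54822626/7478565 ≈ -7.3306)
(469 - 15528)*(12048 + (G + 1515)) = (469 - 15528)*(12048 + (-54822626/7478565 + 1515)) = -15059*(12048 + 11275203349/7478565) = -15059*101376954469/7478565 = -1526635557348671/7478565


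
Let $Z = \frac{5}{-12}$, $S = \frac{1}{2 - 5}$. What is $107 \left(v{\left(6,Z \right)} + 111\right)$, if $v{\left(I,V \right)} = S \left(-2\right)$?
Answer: $\frac{35845}{3} \approx 11948.0$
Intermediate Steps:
$S = - \frac{1}{3}$ ($S = \frac{1}{-3} = - \frac{1}{3} \approx -0.33333$)
$Z = - \frac{5}{12}$ ($Z = 5 \left(- \frac{1}{12}\right) = - \frac{5}{12} \approx -0.41667$)
$v{\left(I,V \right)} = \frac{2}{3}$ ($v{\left(I,V \right)} = \left(- \frac{1}{3}\right) \left(-2\right) = \frac{2}{3}$)
$107 \left(v{\left(6,Z \right)} + 111\right) = 107 \left(\frac{2}{3} + 111\right) = 107 \cdot \frac{335}{3} = \frac{35845}{3}$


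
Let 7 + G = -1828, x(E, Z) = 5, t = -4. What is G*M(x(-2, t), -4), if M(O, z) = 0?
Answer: 0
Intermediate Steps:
G = -1835 (G = -7 - 1828 = -1835)
G*M(x(-2, t), -4) = -1835*0 = 0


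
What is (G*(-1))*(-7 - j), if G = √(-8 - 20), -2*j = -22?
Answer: 36*I*√7 ≈ 95.247*I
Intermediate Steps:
j = 11 (j = -½*(-22) = 11)
G = 2*I*√7 (G = √(-28) = 2*I*√7 ≈ 5.2915*I)
(G*(-1))*(-7 - j) = ((2*I*√7)*(-1))*(-7 - 1*11) = (-2*I*√7)*(-7 - 11) = -2*I*√7*(-18) = 36*I*√7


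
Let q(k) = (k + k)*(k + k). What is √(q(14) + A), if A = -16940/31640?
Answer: √40016238/226 ≈ 27.990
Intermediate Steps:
A = -121/226 (A = -16940*1/31640 = -121/226 ≈ -0.53540)
q(k) = 4*k² (q(k) = (2*k)*(2*k) = 4*k²)
√(q(14) + A) = √(4*14² - 121/226) = √(4*196 - 121/226) = √(784 - 121/226) = √(177063/226) = √40016238/226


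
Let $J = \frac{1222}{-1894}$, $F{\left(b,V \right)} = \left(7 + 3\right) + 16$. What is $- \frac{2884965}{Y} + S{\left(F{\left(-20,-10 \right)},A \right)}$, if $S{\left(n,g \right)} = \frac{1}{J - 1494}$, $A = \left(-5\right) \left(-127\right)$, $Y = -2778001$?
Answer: $\frac{4080832358038}{3932063177429} \approx 1.0378$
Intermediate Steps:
$A = 635$
$F{\left(b,V \right)} = 26$ ($F{\left(b,V \right)} = 10 + 16 = 26$)
$J = - \frac{611}{947}$ ($J = 1222 \left(- \frac{1}{1894}\right) = - \frac{611}{947} \approx -0.6452$)
$S{\left(n,g \right)} = - \frac{947}{1415429}$ ($S{\left(n,g \right)} = \frac{1}{- \frac{611}{947} - 1494} = \frac{1}{- \frac{1415429}{947}} = - \frac{947}{1415429}$)
$- \frac{2884965}{Y} + S{\left(F{\left(-20,-10 \right)},A \right)} = - \frac{2884965}{-2778001} - \frac{947}{1415429} = \left(-2884965\right) \left(- \frac{1}{2778001}\right) - \frac{947}{1415429} = \frac{2884965}{2778001} - \frac{947}{1415429} = \frac{4080832358038}{3932063177429}$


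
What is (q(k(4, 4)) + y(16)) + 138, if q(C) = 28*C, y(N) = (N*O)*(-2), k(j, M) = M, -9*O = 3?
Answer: 782/3 ≈ 260.67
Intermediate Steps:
O = -⅓ (O = -⅑*3 = -⅓ ≈ -0.33333)
y(N) = 2*N/3 (y(N) = (N*(-⅓))*(-2) = -N/3*(-2) = 2*N/3)
(q(k(4, 4)) + y(16)) + 138 = (28*4 + (⅔)*16) + 138 = (112 + 32/3) + 138 = 368/3 + 138 = 782/3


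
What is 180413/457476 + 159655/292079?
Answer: 125733179407/133619132604 ≈ 0.94098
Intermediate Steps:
180413/457476 + 159655/292079 = 125733179407/133619132604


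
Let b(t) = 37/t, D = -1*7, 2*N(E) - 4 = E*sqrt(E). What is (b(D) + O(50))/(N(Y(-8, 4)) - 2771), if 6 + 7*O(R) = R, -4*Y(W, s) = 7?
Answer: -708864/1962844759 + 112*I*sqrt(7)/1962844759 ≈ -0.00036114 + 1.5097e-7*I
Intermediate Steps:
Y(W, s) = -7/4 (Y(W, s) = -1/4*7 = -7/4)
N(E) = 2 + E**(3/2)/2 (N(E) = 2 + (E*sqrt(E))/2 = 2 + E**(3/2)/2)
D = -7
O(R) = -6/7 + R/7
(b(D) + O(50))/(N(Y(-8, 4)) - 2771) = (37/(-7) + (-6/7 + (1/7)*50))/((2 + (-7/4)**(3/2)/2) - 2771) = (37*(-1/7) + (-6/7 + 50/7))/((2 + (-7*I*sqrt(7)/8)/2) - 2771) = (-37/7 + 44/7)/((2 - 7*I*sqrt(7)/16) - 2771) = 1/(-2769 - 7*I*sqrt(7)/16)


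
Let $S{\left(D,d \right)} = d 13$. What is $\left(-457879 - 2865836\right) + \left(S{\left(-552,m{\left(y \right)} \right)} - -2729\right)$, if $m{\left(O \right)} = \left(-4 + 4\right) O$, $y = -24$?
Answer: $-3320986$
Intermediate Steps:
$m{\left(O \right)} = 0$ ($m{\left(O \right)} = 0 O = 0$)
$S{\left(D,d \right)} = 13 d$
$\left(-457879 - 2865836\right) + \left(S{\left(-552,m{\left(y \right)} \right)} - -2729\right) = \left(-457879 - 2865836\right) + \left(13 \cdot 0 - -2729\right) = -3323715 + \left(0 + 2729\right) = -3323715 + 2729 = -3320986$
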